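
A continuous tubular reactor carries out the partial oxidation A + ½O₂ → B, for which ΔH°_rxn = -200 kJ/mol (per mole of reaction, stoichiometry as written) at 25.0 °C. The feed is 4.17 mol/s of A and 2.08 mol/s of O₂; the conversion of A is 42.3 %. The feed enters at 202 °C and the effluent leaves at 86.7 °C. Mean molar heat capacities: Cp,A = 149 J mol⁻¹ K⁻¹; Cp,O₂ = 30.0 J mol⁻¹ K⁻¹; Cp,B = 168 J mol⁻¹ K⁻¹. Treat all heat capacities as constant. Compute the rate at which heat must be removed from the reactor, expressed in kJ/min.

Q_out = 25900 kJ/min

Extent of reaction ξ = 0.423 × 4.17 = 1.7639 mol/s
Reaction term: ξ·ΔH°_rxn = 1.7639 × -200 = -352.78 kJ/s
Sensible, feed 202→25 °C: -121.02 kJ/s
Outlet flows (mol/s): A 2.4061, O₂ 1.198, B 1.7639
Sensible, products 25→86.7 °C: 42.621 kJ/s
Q = ΔH = -431.18 kJ/s = -431.18 kW
Heat removed = 25871 kJ/min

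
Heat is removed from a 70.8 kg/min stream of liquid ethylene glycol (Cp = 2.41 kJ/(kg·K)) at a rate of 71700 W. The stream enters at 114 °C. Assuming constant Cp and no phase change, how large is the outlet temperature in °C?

T_out = 88.8 °C

Q = 71700 W = 4302 kJ/min
ΔT = Q/(ṁ·Cp) = 4302/(70.8×2.41) = 25.213 K
T_out = 114 − 25.213 = 88.787 °C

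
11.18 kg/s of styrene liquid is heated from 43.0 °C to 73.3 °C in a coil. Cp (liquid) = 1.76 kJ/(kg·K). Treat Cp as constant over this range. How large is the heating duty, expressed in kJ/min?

Q = ṁ·Cp·ΔT = 11.18 × 1.76 × (73.3 − 43.0) = 596.21 kJ/s
Heating duty = 35772 kJ/min

Q = 35800 kJ/min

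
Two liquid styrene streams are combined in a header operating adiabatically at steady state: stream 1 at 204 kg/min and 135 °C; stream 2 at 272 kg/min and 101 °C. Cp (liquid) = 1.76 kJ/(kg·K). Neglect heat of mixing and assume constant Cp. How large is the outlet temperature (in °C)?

Adiabatic, steady state ⇒ Σ ṁᵢCp,ᵢ(T_out − Tᵢ) = 0
Σ ṁᵢCp,ᵢTᵢ = 204×1.76×135 + 272×1.76×101 = 96821
Σ ṁᵢCp,ᵢ = 204×1.76 + 272×1.76 = 837.76
T_out = 96821 / 837.76 = 115.57 °C

T_out = 116 °C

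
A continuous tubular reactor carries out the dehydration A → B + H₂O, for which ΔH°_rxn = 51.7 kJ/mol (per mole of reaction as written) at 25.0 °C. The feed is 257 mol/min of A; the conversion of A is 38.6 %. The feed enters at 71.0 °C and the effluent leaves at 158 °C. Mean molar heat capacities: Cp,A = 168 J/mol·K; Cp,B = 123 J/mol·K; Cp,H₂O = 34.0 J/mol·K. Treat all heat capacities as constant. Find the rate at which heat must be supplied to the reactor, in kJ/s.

Q_in = 146 kJ/s

Extent of reaction ξ = 0.386 × 257 = 99.202 mol/min
Reaction term: ξ·ΔH°_rxn = 99.202 × 51.7 = 5128.7 kJ/min
Sensible, feed 71.0→25 °C: -1986.1 kJ/min
Outlet flows (mol/min): A 157.8, B 99.202, H₂O 99.202
Sensible, products 25→158 °C: 5597.3 kJ/min
Q = ΔH = 8739.9 kJ/min = 145.67 kW
Heat supplied = 145.67 kJ/s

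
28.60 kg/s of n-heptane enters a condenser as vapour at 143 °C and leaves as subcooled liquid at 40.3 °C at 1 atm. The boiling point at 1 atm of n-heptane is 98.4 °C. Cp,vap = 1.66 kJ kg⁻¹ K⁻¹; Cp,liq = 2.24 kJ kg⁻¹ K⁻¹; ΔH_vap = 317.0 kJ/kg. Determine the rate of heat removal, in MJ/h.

vapour 143→98.4 °C: -74.036 kJ/kg
condensation at 98.4 °C: -317 kJ/kg
liquid 98.4→40.3 °C: -130.14 kJ/kg
Δh = -74.036 + -317 + -130.14 = -521.18 kJ/kg
Q = ṁ·Δh = 28.60 kg/s × -521.18 kJ/kg = -14906 kJ/s
|Q| = 14906 kW = 53661 MJ/h

Q_c = 53700 MJ/h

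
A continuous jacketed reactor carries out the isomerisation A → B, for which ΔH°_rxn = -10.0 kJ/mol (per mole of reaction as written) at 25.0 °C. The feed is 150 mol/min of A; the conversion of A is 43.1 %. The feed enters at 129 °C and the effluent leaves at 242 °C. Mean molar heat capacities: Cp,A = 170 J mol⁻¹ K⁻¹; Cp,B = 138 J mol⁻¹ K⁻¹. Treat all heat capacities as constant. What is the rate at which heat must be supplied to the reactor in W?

Q_in = 29800 W

Extent of reaction ξ = 0.431 × 150 = 64.65 mol/min
Reaction term: ξ·ΔH°_rxn = 64.65 × -10.0 = -646.5 kJ/min
Sensible, feed 129→25 °C: -2652 kJ/min
Outlet flows (mol/min): A 85.35, B 64.65
Sensible, products 25→242 °C: 5084.6 kJ/min
Q = ΔH = 1786.1 kJ/min = 29.768 kW
Heat supplied = 29768 W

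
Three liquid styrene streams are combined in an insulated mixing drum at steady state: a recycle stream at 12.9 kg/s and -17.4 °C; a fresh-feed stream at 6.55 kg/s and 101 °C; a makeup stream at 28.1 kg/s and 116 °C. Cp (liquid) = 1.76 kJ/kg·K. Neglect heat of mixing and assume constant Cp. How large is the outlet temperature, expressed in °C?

Adiabatic, steady state ⇒ Σ ṁᵢCp,ᵢ(T_out − Tᵢ) = 0
Σ ṁᵢCp,ᵢTᵢ = 12.9×1.76×-17.4 + 6.55×1.76×101 + 28.1×1.76×116 = 6506.2
Σ ṁᵢCp,ᵢ = 12.9×1.76 + 6.55×1.76 + 28.1×1.76 = 83.688
T_out = 6506.2 / 83.688 = 77.743 °C

T_out = 77.7 °C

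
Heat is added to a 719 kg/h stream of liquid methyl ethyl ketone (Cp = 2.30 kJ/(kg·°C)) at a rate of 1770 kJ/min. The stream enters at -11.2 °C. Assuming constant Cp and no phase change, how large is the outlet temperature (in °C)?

T_out = 53.0 °C

Q = 1770 kJ/min = 106200 kJ/h
ΔT = Q/(ṁ·Cp) = 106200/(719×2.30) = 64.22 K
T_out = -11.2 + 64.22 = 53.02 °C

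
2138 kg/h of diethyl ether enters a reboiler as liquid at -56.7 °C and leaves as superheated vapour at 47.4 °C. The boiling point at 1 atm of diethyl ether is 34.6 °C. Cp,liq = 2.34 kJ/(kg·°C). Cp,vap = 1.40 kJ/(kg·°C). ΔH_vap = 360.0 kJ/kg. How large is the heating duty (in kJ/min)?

liquid -56.7→34.6 °C: 213.64 kJ/kg
vaporisation at 34.6 °C: 360 kJ/kg
vapour 34.6→47.4 °C: 17.92 kJ/kg
Δh = 213.64 + 360 + 17.92 = 591.56 kJ/kg
Q = ṁ·Δh = 2138 kg/h × 591.56 kJ/kg = 1.2648e+06 kJ/h
|Q| = 351.32 kW = 21079 kJ/min

Q = 21100 kJ/min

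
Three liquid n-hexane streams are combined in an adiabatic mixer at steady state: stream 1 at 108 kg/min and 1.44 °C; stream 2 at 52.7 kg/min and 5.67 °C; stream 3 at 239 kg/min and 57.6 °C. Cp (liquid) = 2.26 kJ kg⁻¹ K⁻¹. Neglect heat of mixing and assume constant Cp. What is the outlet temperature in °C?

Adiabatic, steady state ⇒ Σ ṁᵢCp,ᵢ(T_out − Tᵢ) = 0
T_out = Σ ṁᵢCp,ᵢTᵢ / Σ ṁᵢCp,ᵢ
      = 32139 / 903.32 = 35.579 °C

T_out = 35.6 °C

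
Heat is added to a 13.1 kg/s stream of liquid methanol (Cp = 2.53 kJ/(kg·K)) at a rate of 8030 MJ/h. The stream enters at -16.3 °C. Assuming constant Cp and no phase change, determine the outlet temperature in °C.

Q = 8030 MJ/h = 2230.6 kJ/s
ΔT = Q/(ṁ·Cp) = 2230.6/(13.1×2.53) = 67.301 K
T_out = -16.3 + 67.301 = 51.001 °C

T_out = 51.0 °C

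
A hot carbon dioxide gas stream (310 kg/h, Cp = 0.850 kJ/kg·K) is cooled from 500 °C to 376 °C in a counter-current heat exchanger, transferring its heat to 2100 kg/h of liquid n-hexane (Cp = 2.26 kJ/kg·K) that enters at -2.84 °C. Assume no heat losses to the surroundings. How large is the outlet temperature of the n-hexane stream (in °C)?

T_c,out = 4.04 °C

Heat released by hot stream: Q = 310 × 0.850 × (500 − 376) = 32674 kJ/h
Energy balance on cold side (adiabatic exchanger): Q = ṁ_c·Cp_c·(T_c,out − T_c,in)
T_c,out = -2.84 + 32674/(2100 × 2.26) = 4.0445 °C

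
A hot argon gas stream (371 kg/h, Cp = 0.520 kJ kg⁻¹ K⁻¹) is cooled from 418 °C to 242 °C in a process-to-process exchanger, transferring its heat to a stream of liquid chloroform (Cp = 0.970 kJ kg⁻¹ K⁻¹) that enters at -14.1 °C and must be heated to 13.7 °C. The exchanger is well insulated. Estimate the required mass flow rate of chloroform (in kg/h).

Heat released by hot stream: Q = 371 × 0.520 × (418 − 242) = 33954 kJ/h
Energy balance on cold side (adiabatic exchanger): Q = ṁ_c·Cp_c·(T_c,out − T_c,in)
ṁ_c = 33954 / [0.970 × (13.7 − -14.1)] = 1259.1 kg/h

ṁ_c = 1260 kg/h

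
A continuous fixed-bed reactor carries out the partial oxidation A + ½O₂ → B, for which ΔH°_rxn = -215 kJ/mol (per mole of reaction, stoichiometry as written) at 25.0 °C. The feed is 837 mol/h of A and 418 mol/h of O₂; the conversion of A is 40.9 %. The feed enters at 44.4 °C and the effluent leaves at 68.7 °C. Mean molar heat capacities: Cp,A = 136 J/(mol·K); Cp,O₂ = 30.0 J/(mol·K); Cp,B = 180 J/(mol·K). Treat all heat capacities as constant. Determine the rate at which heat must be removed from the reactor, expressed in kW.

Extent of reaction ξ = 0.409 × 837 = 342.33 mol/h
Reaction term: ξ·ΔH°_rxn = 342.33 × -215 = -73602 kJ/h
Sensible, feed 44.4→25 °C: -2451.6 kJ/h
Outlet flows (mol/h): A 494.67, O₂ 246.83, B 342.33
Sensible, products 25→68.7 °C: 5956.3 kJ/h
Q = ΔH = -70097 kJ/h = -19.471 kW
Heat removed = 19.471 kW

Q_out = 19.5 kW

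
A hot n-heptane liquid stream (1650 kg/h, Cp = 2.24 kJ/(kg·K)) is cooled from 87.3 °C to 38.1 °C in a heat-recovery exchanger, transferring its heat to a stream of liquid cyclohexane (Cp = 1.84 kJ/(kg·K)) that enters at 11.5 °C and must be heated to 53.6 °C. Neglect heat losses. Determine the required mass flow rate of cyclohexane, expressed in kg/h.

ṁ_c = 2350 kg/h

Heat released by hot stream: Q = 1650 × 2.24 × (87.3 − 38.1) = 181840 kJ/h
Energy balance on cold side (adiabatic exchanger): Q = ṁ_c·Cp_c·(T_c,out − T_c,in)
ṁ_c = 181840 / [1.84 × (53.6 − 11.5)] = 2347.5 kg/h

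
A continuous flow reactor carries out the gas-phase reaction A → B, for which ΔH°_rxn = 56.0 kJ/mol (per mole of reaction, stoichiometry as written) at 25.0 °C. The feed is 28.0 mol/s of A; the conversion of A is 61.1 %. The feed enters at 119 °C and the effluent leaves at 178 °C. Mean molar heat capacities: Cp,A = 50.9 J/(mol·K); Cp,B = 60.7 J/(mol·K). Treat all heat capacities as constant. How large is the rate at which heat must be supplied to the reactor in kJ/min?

Q_in = 64100 kJ/min

Extent of reaction ξ = 0.611 × 28.0 = 17.108 mol/s
Reaction term: ξ·ΔH°_rxn = 17.108 × 56.0 = 958.05 kJ/s
Sensible, feed 119→25 °C: -133.97 kJ/s
Outlet flows (mol/s): A 10.892, B 17.108
Sensible, products 25→178 °C: 243.71 kJ/s
Q = ΔH = 1067.8 kJ/s = 1067.8 kW
Heat supplied = 64067 kJ/min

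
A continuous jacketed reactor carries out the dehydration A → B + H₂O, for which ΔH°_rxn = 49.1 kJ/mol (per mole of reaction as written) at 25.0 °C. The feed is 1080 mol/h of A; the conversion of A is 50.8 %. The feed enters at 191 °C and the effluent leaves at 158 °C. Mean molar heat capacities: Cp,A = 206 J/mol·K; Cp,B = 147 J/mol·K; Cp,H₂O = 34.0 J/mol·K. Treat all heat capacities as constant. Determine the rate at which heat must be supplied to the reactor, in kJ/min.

Extent of reaction ξ = 0.508 × 1080 = 548.64 mol/h
Reaction term: ξ·ΔH°_rxn = 548.64 × 49.1 = 26938 kJ/h
Sensible, feed 191→25 °C: -36932 kJ/h
Outlet flows (mol/h): A 531.36, B 548.64, H₂O 548.64
Sensible, products 25→158 °C: 27766 kJ/h
Q = ΔH = 17772 kJ/h = 4.9367 kW
Heat supplied = 296.2 kJ/min

Q_in = 296 kJ/min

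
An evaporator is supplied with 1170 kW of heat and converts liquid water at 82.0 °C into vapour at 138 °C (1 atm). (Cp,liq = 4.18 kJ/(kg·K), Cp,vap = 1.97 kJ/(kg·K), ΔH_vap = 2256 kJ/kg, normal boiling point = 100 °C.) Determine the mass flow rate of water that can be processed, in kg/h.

ṁ = 1750 kg/h

Δh = 4.18×(100−82.0) + 2256 + 1.97×(138−100) = 2406.1 kJ/kg
Q = 1170 kW = 1170 kJ/s = 4.212e+06 kJ/h
ṁ = Q/Δh = 4.212e+06 / 2406.1 = 1750.6 kg/h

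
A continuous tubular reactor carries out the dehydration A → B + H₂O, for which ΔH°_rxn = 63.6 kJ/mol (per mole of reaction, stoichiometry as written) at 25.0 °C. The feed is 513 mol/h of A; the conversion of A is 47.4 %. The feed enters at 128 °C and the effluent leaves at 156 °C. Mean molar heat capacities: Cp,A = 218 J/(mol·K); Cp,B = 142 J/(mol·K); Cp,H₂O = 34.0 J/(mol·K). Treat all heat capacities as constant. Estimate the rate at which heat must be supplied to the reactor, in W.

Q_in = 4790 W

Extent of reaction ξ = 0.474 × 513 = 243.16 mol/h
Reaction term: ξ·ΔH°_rxn = 243.16 × 63.6 = 15465 kJ/h
Sensible, feed 128→25 °C: -11519 kJ/h
Outlet flows (mol/h): A 269.84, B 243.16, H₂O 243.16
Sensible, products 25→156 °C: 13312 kJ/h
Q = ΔH = 17259 kJ/h = 4.794 kW
Heat supplied = 4794 W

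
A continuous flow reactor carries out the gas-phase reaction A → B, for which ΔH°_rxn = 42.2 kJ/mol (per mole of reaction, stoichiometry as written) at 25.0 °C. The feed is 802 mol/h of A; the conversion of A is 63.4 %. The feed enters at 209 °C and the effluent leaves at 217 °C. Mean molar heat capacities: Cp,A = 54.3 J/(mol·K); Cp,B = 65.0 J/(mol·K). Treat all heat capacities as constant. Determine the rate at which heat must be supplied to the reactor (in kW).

Q_in = 6.35 kW

Extent of reaction ξ = 0.634 × 802 = 508.47 mol/h
Reaction term: ξ·ΔH°_rxn = 508.47 × 42.2 = 21457 kJ/h
Sensible, feed 209→25 °C: -8012.9 kJ/h
Outlet flows (mol/h): A 293.53, B 508.47
Sensible, products 25→217 °C: 9405.9 kJ/h
Q = ΔH = 22850 kJ/h = 6.3473 kW
Heat supplied = 6.3473 kW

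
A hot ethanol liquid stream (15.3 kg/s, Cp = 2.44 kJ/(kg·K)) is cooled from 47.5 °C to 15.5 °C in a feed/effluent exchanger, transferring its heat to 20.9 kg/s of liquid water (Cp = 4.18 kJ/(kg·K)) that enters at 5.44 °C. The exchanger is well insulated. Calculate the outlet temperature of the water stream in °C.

T_c,out = 19.1 °C

Heat released by hot stream: Q = 15.3 × 2.44 × (47.5 − 15.5) = 1194.6 kJ/s
Energy balance on cold side (adiabatic exchanger): Q = ṁ_c·Cp_c·(T_c,out − T_c,in)
T_c,out = 5.44 + 1194.6/(20.9 × 4.18) = 19.114 °C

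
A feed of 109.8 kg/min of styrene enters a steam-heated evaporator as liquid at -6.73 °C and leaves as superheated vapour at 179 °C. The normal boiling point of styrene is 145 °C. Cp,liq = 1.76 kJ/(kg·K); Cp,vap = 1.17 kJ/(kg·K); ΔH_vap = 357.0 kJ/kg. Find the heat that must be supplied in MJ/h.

Q = 4370 MJ/h

liquid -6.73→145 °C: 267.04 kJ/kg
vaporisation at 145 °C: 357 kJ/kg
vapour 145→179 °C: 39.78 kJ/kg
Δh = 267.04 + 357 + 39.78 = 663.82 kJ/kg
Q = ṁ·Δh = 109.8 kg/min × 663.82 kJ/kg = 72888 kJ/min
|Q| = 1214.8 kW = 4373.3 MJ/h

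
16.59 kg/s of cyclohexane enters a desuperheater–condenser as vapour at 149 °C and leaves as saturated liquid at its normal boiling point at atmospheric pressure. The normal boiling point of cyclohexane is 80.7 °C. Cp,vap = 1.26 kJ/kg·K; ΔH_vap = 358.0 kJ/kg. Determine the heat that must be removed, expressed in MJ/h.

Q_c = 26500 MJ/h

vapour 149→80.7 °C: -86.058 kJ/kg
condensation at 80.7 °C: -358 kJ/kg
Δh = -86.058 + -358 = -444.06 kJ/kg
Q = ṁ·Δh = 16.59 kg/s × -444.06 kJ/kg = -7366.9 kJ/s
|Q| = 7366.9 kW = 26521 MJ/h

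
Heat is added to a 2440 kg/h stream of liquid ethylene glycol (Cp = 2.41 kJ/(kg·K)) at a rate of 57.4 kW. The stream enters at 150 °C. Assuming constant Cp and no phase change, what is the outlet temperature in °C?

Q = 57.4 kW = 206640 kJ/h
ΔT = Q/(ṁ·Cp) = 206640/(2440×2.41) = 35.14 K
T_out = 150 + 35.14 = 185.14 °C

T_out = 185 °C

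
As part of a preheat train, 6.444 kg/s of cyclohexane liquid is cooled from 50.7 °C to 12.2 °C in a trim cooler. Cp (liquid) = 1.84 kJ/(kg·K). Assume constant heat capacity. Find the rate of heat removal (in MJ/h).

Q = ṁ·Cp·ΔT = 6.444 × 1.84 × (12.2 − 50.7) = -456.49 kJ/s
Cooling duty = 1643.4 MJ/h

Q_c = 1640 MJ/h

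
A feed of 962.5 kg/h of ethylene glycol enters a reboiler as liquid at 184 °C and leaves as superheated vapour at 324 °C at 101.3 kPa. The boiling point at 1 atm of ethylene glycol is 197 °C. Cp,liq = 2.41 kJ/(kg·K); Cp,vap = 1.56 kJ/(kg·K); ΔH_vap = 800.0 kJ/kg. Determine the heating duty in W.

Q = 275000 W

liquid 184→197 °C: 31.33 kJ/kg
vaporisation at 197 °C: 800 kJ/kg
vapour 197→324 °C: 198.12 kJ/kg
Δh = 31.33 + 800 + 198.12 = 1029.5 kJ/kg
Q = ṁ·Δh = 962.5 kg/h × 1029.5 kJ/kg = 990850 kJ/h
|Q| = 275.23 kW = 275230 W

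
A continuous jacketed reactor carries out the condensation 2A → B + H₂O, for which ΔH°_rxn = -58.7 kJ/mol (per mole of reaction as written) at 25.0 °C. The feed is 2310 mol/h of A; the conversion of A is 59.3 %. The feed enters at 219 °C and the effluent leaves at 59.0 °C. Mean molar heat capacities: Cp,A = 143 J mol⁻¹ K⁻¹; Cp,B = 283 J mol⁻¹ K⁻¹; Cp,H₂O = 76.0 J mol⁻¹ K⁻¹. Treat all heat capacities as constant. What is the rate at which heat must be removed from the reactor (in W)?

Extent of reaction ξ = 0.593 × 2310 / 2 = 684.91 mol/h
Reaction term: ξ·ΔH°_rxn = 684.91 × -58.7 = -40205 kJ/h
Sensible, feed 219→25 °C: -64084 kJ/h
Outlet flows (mol/h): A 940.17, B 684.91, H₂O 684.91
Sensible, products 25→59.0 °C: 12931 kJ/h
Q = ΔH = -91357 kJ/h = -25.377 kW
Heat removed = 25377 W

Q_out = 25400 W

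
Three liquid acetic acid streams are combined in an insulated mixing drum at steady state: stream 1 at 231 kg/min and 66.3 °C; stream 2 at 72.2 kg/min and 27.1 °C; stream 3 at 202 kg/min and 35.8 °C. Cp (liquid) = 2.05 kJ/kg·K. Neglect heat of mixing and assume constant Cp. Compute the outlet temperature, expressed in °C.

T_out = 48.5 °C

Energy balance with Q = 0: Σ ṁᵢCp,ᵢ(T_out − Tᵢ) = 0
T_out = Σ ṁᵢCp,ᵢTᵢ / Σ ṁᵢCp,ᵢ
      = 50232 / 1035.7 = 48.503 °C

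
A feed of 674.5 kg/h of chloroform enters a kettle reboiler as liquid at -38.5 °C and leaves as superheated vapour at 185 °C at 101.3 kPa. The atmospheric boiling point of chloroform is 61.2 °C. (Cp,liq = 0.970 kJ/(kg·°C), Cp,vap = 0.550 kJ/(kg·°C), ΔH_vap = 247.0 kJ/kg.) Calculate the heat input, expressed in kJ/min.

Q = 4630 kJ/min

liquid -38.5→61.2 °C: 96.709 kJ/kg
vaporisation at 61.2 °C: 247 kJ/kg
vapour 61.2→185 °C: 68.09 kJ/kg
Δh = 96.709 + 247 + 68.09 = 411.8 kJ/kg
Q = ṁ·Δh = 674.5 kg/h × 411.8 kJ/kg = 277760 kJ/h
|Q| = 77.155 kW = 4629.3 kJ/min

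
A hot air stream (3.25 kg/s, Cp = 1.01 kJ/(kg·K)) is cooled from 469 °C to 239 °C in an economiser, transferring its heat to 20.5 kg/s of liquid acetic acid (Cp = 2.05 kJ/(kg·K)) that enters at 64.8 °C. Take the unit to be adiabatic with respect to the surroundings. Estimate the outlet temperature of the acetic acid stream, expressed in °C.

T_c,out = 82.8 °C

Heat released by hot stream: Q = 3.25 × 1.01 × (469 − 239) = 754.98 kJ/s
Energy balance on cold side (adiabatic exchanger): Q = ṁ_c·Cp_c·(T_c,out − T_c,in)
T_c,out = 64.8 + 754.98/(20.5 × 2.05) = 82.765 °C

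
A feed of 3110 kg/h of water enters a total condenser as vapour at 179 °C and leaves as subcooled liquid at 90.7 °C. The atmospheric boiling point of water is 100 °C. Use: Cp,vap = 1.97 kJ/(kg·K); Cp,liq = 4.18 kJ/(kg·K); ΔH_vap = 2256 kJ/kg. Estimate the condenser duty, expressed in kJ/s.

Q_c = 2120 kJ/s

vapour 179→100 °C: -155.63 kJ/kg
condensation at 100 °C: -2256 kJ/kg
liquid 100→90.7 °C: -38.874 kJ/kg
Δh = -155.63 + -2256 + -38.874 = -2450.5 kJ/kg
Q = ṁ·Δh = 3110 kg/h × -2450.5 kJ/kg = -7.6211e+06 kJ/h
|Q| = 2117 kW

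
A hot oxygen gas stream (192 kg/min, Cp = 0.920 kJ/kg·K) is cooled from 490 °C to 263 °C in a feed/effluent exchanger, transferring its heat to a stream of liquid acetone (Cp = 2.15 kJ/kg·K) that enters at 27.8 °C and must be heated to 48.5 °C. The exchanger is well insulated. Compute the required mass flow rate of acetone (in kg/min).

ṁ_c = 901 kg/min

Heat released by hot stream: Q = 192 × 0.920 × (490 − 263) = 40097 kJ/min
Energy balance on cold side (adiabatic exchanger): Q = ṁ_c·Cp_c·(T_c,out − T_c,in)
ṁ_c = 40097 / [2.15 × (48.5 − 27.8)] = 900.96 kg/min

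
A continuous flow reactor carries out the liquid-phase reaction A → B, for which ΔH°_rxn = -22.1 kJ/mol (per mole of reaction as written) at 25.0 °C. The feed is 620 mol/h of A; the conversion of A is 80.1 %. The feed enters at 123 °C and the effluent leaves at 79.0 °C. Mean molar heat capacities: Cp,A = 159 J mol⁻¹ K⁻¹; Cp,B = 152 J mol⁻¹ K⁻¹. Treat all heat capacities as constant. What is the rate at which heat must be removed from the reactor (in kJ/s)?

Extent of reaction ξ = 0.801 × 620 = 496.62 mol/h
Reaction term: ξ·ΔH°_rxn = 496.62 × -22.1 = -10975 kJ/h
Sensible, feed 123→25 °C: -9660.8 kJ/h
Outlet flows (mol/h): A 123.38, B 496.62
Sensible, products 25→79.0 °C: 5135.6 kJ/h
Q = ΔH = -15501 kJ/h = -4.3057 kW
Heat removed = 4.3057 kJ/s

Q_out = 4.31 kJ/s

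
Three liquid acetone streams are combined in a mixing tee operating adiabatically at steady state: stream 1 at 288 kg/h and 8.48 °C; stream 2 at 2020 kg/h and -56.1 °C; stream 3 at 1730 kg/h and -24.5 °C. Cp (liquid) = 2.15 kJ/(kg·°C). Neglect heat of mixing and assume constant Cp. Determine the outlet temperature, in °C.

No heat crosses the boundary, so H_out = H_in.
T_out = Σ ṁᵢCp,ᵢTᵢ / Σ ṁᵢCp,ᵢ
      = -329520 / 8681.7 = -37.956 °C

T_out = -38.0 °C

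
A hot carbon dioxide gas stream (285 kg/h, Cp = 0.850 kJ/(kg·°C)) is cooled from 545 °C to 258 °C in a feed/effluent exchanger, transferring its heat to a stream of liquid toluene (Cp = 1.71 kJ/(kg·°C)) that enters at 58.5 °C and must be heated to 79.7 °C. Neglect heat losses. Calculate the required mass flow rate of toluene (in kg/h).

Heat released by hot stream: Q = 285 × 0.850 × (545 − 258) = 69526 kJ/h
Energy balance on cold side (adiabatic exchanger): Q = ṁ_c·Cp_c·(T_c,out − T_c,in)
ṁ_c = 69526 / [1.71 × (79.7 − 58.5)] = 1917.8 kg/h

ṁ_c = 1920 kg/h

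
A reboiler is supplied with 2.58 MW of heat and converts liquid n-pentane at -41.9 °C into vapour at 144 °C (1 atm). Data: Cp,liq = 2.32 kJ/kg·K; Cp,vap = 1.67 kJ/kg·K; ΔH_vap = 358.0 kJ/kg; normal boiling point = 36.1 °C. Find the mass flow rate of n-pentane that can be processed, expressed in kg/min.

Δh = 2.32×(36.1−-41.9) + 358.0 + 1.67×(144−36.1) = 719.15 kJ/kg
Q = 2.58 MW = 2580 kJ/s = 154800 kJ/min
ṁ = Q/Δh = 154800 / 719.15 = 215.25 kg/min

ṁ = 215 kg/min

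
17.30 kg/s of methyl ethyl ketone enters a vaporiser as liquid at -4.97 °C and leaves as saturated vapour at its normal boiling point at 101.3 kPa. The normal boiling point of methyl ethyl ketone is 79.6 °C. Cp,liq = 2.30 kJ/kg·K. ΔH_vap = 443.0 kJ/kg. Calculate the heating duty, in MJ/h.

Q = 39700 MJ/h

liquid -4.97→79.6 °C: 194.51 kJ/kg
vaporisation at 79.6 °C: 443 kJ/kg
Δh = 194.51 + 443 = 637.51 kJ/kg
Q = ṁ·Δh = 17.30 kg/s × 637.51 kJ/kg = 11029 kJ/s
|Q| = 11029 kW = 39704 MJ/h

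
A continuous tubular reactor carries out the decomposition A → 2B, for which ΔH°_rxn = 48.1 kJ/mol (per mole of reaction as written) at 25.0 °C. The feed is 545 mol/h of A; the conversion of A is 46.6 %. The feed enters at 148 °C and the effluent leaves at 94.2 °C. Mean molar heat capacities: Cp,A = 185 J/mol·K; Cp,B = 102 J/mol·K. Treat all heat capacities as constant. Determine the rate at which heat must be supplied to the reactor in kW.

Q_in = 1.98 kW

Extent of reaction ξ = 0.466 × 545 = 253.97 mol/h
Reaction term: ξ·ΔH°_rxn = 253.97 × 48.1 = 12216 kJ/h
Sensible, feed 148→25 °C: -12401 kJ/h
Outlet flows (mol/h): A 291.03, B 507.94
Sensible, products 25→94.2 °C: 7311 kJ/h
Q = ΔH = 7125.5 kJ/h = 1.9793 kW
Heat supplied = 1.9793 kW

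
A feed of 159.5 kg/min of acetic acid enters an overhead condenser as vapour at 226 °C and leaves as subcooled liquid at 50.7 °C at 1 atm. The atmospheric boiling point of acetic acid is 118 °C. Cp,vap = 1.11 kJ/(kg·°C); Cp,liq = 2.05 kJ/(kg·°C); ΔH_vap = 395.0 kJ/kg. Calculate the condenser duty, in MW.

Q_c = 1.74 MW

vapour 226→118 °C: -119.88 kJ/kg
condensation at 118 °C: -395 kJ/kg
liquid 118→50.7 °C: -137.96 kJ/kg
Δh = -119.88 + -395 + -137.96 = -652.85 kJ/kg
Q = ṁ·Δh = 159.5 kg/min × -652.85 kJ/kg = -104130 kJ/min
|Q| = 1735.5 kW = 1.7355 MW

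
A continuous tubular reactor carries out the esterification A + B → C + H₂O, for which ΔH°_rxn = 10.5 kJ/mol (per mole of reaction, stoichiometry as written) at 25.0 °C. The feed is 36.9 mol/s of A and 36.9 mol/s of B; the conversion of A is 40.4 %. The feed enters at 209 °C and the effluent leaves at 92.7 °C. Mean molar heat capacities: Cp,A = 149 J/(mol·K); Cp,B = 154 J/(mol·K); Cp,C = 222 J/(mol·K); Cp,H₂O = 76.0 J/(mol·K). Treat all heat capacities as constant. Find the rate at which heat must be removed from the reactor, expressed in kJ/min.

Q_out = 68900 kJ/min

Extent of reaction ξ = 0.404 × 36.9 = 14.908 mol/s
Reaction term: ξ·ΔH°_rxn = 14.908 × 10.5 = 156.53 kJ/s
Sensible, feed 209→25 °C: -2057.2 kJ/s
Outlet flows (mol/s): A 21.992, B 21.992, C 14.908, H₂O 14.908
Sensible, products 25→92.7 °C: 751.89 kJ/s
Q = ΔH = -1148.8 kJ/s = -1148.8 kW
Heat removed = 68930 kJ/min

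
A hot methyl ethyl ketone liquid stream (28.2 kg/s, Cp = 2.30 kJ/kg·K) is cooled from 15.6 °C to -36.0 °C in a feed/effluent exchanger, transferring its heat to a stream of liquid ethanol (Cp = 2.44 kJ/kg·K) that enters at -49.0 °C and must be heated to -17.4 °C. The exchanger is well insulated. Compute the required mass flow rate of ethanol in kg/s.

ṁ_c = 43.4 kg/s

Heat released by hot stream: Q = 28.2 × 2.30 × (15.6 − -36.0) = 3346.8 kJ/s
Energy balance on cold side (adiabatic exchanger): Q = ṁ_c·Cp_c·(T_c,out − T_c,in)
ṁ_c = 3346.8 / [2.44 × (-17.4 − -49.0)] = 43.406 kg/s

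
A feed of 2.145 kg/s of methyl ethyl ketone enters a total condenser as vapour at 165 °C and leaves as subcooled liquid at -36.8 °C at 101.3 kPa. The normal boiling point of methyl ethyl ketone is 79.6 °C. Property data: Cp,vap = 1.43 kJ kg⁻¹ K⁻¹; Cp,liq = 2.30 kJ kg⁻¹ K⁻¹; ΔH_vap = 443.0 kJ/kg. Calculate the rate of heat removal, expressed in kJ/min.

Q_c = 107000 kJ/min

vapour 165→79.6 °C: -122.12 kJ/kg
condensation at 79.6 °C: -443 kJ/kg
liquid 79.6→-36.8 °C: -267.72 kJ/kg
Δh = -122.12 + -443 + -267.72 = -832.84 kJ/kg
Q = ṁ·Δh = 2.145 kg/s × -832.84 kJ/kg = -1786.4 kJ/s
|Q| = 1786.4 kW = 107190 kJ/min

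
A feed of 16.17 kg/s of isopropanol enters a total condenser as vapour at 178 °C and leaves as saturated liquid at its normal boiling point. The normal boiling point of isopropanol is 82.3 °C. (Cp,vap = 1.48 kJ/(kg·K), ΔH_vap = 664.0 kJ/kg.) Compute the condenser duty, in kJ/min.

Q_c = 782000 kJ/min

vapour 178→82.3 °C: -141.64 kJ/kg
condensation at 82.3 °C: -664 kJ/kg
Δh = -141.64 + -664 = -805.64 kJ/kg
Q = ṁ·Δh = 16.17 kg/s × -805.64 kJ/kg = -13027 kJ/s
|Q| = 13027 kW = 781630 kJ/min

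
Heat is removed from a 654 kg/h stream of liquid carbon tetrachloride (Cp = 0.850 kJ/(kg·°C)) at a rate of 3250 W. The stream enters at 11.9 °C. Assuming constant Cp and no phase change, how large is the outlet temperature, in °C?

T_out = -9.15 °C

Q = 3250 W = 11700 kJ/h
ΔT = Q/(ṁ·Cp) = 11700/(654×0.850) = 21.047 K
T_out = 11.9 − 21.047 = -9.147 °C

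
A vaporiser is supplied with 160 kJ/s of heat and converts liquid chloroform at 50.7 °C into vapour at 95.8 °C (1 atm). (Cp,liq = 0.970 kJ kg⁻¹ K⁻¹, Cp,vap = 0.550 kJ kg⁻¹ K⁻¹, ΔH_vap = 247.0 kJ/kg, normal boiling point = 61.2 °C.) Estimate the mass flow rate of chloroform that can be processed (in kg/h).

ṁ = 2090 kg/h

Δh = 0.970×(61.2−50.7) + 247.0 + 0.550×(95.8−61.2) = 276.21 kJ/kg
Q = 160 kJ/s = 160 kJ/s = 576000 kJ/h
ṁ = Q/Δh = 576000 / 276.21 = 2085.3 kg/h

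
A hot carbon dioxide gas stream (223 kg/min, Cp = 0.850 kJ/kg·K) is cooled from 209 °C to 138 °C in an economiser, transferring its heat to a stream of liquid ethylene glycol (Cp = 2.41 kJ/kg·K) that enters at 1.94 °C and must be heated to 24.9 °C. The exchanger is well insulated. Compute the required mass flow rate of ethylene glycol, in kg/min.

Heat released by hot stream: Q = 223 × 0.850 × (209 − 138) = 13458 kJ/min
Energy balance on cold side (adiabatic exchanger): Q = ṁ_c·Cp_c·(T_c,out − T_c,in)
ṁ_c = 13458 / [2.41 × (24.9 − 1.94)] = 243.22 kg/min

ṁ_c = 243 kg/min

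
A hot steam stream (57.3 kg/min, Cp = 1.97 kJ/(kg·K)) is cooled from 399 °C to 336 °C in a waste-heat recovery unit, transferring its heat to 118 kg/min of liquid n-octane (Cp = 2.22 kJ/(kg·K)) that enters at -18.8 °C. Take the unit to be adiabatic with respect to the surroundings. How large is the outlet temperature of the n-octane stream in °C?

Heat released by hot stream: Q = 57.3 × 1.97 × (399 − 336) = 7111.5 kJ/min
Energy balance on cold side (adiabatic exchanger): Q = ṁ_c·Cp_c·(T_c,out − T_c,in)
T_c,out = -18.8 + 7111.5/(118 × 2.22) = 8.3473 °C

T_c,out = 8.35 °C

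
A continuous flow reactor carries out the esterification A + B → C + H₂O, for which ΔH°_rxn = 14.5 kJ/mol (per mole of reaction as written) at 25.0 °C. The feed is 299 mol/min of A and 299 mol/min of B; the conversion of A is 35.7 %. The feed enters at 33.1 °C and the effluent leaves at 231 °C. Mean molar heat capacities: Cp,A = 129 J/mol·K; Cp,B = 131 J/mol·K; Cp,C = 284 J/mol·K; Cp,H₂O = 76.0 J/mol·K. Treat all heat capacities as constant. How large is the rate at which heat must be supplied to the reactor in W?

Extent of reaction ξ = 0.357 × 299 = 106.74 mol/min
Reaction term: ξ·ΔH°_rxn = 106.74 × 14.5 = 1547.8 kJ/min
Sensible, feed 33.1→25 °C: -629.69 kJ/min
Outlet flows (mol/min): A 192.26, B 192.26, C 106.74, H₂O 106.74
Sensible, products 25→231 °C: 18213 kJ/min
Q = ΔH = 19131 kJ/min = 318.86 kW
Heat supplied = 318860 W

Q_in = 319000 W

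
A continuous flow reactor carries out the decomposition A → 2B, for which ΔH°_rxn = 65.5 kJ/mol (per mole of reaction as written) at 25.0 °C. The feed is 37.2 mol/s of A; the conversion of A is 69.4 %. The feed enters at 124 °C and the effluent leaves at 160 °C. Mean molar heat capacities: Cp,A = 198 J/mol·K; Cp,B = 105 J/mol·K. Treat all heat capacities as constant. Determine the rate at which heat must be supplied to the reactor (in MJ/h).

Extent of reaction ξ = 0.694 × 37.2 = 25.817 mol/s
Reaction term: ξ·ΔH°_rxn = 25.817 × 65.5 = 1691 kJ/s
Sensible, feed 124→25 °C: -729.19 kJ/s
Outlet flows (mol/s): A 11.383, B 51.634
Sensible, products 25→160 °C: 1036.2 kJ/s
Q = ΔH = 1998 kJ/s = 1998 kW
Heat supplied = 7192.7 MJ/h

Q_in = 7190 MJ/h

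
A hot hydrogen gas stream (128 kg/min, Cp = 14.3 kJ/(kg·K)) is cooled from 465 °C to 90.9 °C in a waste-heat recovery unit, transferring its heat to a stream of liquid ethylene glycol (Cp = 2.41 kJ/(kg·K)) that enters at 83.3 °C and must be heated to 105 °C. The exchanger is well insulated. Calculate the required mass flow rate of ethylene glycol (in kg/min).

ṁ_c = 13100 kg/min

Heat released by hot stream: Q = 128 × 14.3 × (465 − 90.9) = 684750 kJ/min
Energy balance on cold side (adiabatic exchanger): Q = ṁ_c·Cp_c·(T_c,out − T_c,in)
ṁ_c = 684750 / [2.41 × (105 − 83.3)] = 13094 kg/min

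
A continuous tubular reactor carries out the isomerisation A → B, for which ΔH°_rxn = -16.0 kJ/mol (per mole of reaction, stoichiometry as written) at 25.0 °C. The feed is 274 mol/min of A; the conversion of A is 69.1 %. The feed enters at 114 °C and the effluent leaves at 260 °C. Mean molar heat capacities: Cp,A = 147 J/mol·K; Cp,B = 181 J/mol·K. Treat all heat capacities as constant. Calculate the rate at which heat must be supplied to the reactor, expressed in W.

Extent of reaction ξ = 0.691 × 274 = 189.33 mol/min
Reaction term: ξ·ΔH°_rxn = 189.33 × -16.0 = -3029.3 kJ/min
Sensible, feed 114→25 °C: -3584.7 kJ/min
Outlet flows (mol/min): A 84.666, B 189.33
Sensible, products 25→260 °C: 10978 kJ/min
Q = ΔH = 4364 kJ/min = 72.734 kW
Heat supplied = 72734 W

Q_in = 72700 W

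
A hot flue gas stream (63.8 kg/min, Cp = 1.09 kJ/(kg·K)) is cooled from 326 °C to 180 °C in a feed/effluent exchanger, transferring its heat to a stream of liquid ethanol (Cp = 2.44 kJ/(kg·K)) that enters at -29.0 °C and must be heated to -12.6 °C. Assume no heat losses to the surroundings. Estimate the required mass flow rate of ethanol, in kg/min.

Heat released by hot stream: Q = 63.8 × 1.09 × (326 − 180) = 10153 kJ/min
Energy balance on cold side (adiabatic exchanger): Q = ṁ_c·Cp_c·(T_c,out − T_c,in)
ṁ_c = 10153 / [2.44 × (-12.6 − -29.0)] = 253.73 kg/min

ṁ_c = 254 kg/min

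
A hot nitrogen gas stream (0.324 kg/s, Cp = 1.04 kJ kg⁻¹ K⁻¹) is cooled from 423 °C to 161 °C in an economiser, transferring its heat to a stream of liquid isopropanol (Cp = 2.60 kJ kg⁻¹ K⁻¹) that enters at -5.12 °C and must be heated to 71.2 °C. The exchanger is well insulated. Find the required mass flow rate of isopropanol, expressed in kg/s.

Heat released by hot stream: Q = 0.324 × 1.04 × (423 − 161) = 88.284 kJ/s
Energy balance on cold side (adiabatic exchanger): Q = ṁ_c·Cp_c·(T_c,out − T_c,in)
ṁ_c = 88.284 / [2.60 × (71.2 − -5.12)] = 0.44491 kg/s

ṁ_c = 0.445 kg/s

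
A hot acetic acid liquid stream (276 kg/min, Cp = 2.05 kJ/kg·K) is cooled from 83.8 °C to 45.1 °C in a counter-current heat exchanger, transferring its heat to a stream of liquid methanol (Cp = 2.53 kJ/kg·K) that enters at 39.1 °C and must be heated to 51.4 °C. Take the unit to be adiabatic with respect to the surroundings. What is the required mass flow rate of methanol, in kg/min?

ṁ_c = 704 kg/min

Heat released by hot stream: Q = 276 × 2.05 × (83.8 − 45.1) = 21896 kJ/min
Energy balance on cold side (adiabatic exchanger): Q = ṁ_c·Cp_c·(T_c,out − T_c,in)
ṁ_c = 21896 / [2.53 × (51.4 − 39.1)] = 703.64 kg/min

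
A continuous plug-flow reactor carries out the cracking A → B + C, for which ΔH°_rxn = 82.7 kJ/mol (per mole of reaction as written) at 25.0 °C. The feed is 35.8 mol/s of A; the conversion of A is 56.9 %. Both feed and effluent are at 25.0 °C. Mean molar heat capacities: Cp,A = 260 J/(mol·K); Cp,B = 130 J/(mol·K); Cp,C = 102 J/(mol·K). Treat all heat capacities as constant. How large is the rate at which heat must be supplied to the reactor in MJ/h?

Extent of reaction ξ = 0.569 × 35.8 = 20.37 mol/s
Reaction term: ξ·ΔH°_rxn = 20.37 × 82.7 = 1684.6 kJ/s
Q = ΔH = 1684.6 kJ/s = 1684.6 kW
Heat supplied = 6064.6 MJ/h

Q_in = 6060 MJ/h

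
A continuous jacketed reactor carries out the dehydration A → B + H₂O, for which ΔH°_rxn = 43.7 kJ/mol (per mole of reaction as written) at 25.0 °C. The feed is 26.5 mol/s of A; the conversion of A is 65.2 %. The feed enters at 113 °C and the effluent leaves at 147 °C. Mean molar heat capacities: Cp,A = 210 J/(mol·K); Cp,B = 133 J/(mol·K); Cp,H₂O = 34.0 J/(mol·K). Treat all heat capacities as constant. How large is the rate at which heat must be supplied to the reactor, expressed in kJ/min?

Q_in = 51200 kJ/min

Extent of reaction ξ = 0.652 × 26.5 = 17.278 mol/s
Reaction term: ξ·ΔH°_rxn = 17.278 × 43.7 = 755.05 kJ/s
Sensible, feed 113→25 °C: -489.72 kJ/s
Outlet flows (mol/s): A 9.222, B 17.278, H₂O 17.278
Sensible, products 25→147 °C: 588.29 kJ/s
Q = ΔH = 853.62 kJ/s = 853.62 kW
Heat supplied = 51217 kJ/min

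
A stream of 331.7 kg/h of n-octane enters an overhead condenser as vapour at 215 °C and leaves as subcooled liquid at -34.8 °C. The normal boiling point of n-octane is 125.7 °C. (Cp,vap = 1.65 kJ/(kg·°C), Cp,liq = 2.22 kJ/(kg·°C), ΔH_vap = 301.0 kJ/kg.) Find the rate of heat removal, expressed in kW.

vapour 215→125.7 °C: -147.34 kJ/kg
condensation at 125.7 °C: -301 kJ/kg
liquid 125.7→-34.8 °C: -356.31 kJ/kg
Δh = -147.34 + -301 + -356.31 = -804.66 kJ/kg
Q = ṁ·Δh = 331.7 kg/h × -804.66 kJ/kg = -266900 kJ/h
|Q| = 74.14 kW

Q_c = 74.1 kW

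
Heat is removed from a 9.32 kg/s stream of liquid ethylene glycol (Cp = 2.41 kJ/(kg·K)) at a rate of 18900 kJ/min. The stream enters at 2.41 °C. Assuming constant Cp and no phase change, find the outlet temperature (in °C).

T_out = -11.6 °C

Q = 18900 kJ/min = 315 kJ/s
ΔT = Q/(ṁ·Cp) = 315/(9.32×2.41) = 14.024 K
T_out = 2.41 − 14.024 = -11.614 °C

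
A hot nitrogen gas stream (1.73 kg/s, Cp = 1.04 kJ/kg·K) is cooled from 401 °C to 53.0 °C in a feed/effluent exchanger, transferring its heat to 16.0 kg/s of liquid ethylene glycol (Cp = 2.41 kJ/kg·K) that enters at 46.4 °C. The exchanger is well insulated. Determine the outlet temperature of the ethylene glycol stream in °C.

Heat released by hot stream: Q = 1.73 × 1.04 × (401 − 53.0) = 626.12 kJ/s
Energy balance on cold side (adiabatic exchanger): Q = ṁ_c·Cp_c·(T_c,out − T_c,in)
T_c,out = 46.4 + 626.12/(16.0 × 2.41) = 62.638 °C

T_c,out = 62.6 °C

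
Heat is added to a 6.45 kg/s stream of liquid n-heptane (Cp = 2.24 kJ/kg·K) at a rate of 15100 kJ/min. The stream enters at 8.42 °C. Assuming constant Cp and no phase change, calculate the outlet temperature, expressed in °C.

T_out = 25.8 °C

Q = 15100 kJ/min = 251.67 kJ/s
ΔT = Q/(ṁ·Cp) = 251.67/(6.45×2.24) = 17.419 K
T_out = 8.42 + 17.419 = 25.839 °C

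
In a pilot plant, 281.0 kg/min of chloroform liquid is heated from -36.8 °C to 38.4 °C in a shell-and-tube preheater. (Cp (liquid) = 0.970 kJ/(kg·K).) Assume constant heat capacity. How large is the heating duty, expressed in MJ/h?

Q = 1230 MJ/h

Q = ṁ·Cp·ΔT = 281.0 × 0.970 × (38.4 − -36.8) = 20497 kJ/min
Converting: 20497 / 60 s = 341.62 kW
Heating duty = 1229.8 MJ/h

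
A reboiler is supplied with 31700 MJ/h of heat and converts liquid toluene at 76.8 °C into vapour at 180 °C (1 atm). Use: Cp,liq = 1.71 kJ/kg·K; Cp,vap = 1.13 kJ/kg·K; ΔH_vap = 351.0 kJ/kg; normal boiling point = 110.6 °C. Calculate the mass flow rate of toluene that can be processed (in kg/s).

Δh = 1.71×(110.6−76.8) + 351.0 + 1.13×(180−110.6) = 487.22 kJ/kg
Q = 31700 MJ/h = 8805.6 kJ/s = 8805.6 kJ/s
ṁ = Q/Δh = 8805.6 / 487.22 = 18.073 kg/s

ṁ = 18.1 kg/s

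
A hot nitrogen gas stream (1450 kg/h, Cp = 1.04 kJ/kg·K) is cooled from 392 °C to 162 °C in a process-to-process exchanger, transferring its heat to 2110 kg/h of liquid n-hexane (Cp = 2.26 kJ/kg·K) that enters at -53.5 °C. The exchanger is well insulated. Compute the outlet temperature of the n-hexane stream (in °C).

T_c,out = 19.2 °C

Heat released by hot stream: Q = 1450 × 1.04 × (392 − 162) = 346840 kJ/h
Energy balance on cold side (adiabatic exchanger): Q = ṁ_c·Cp_c·(T_c,out − T_c,in)
T_c,out = -53.5 + 346840/(2110 × 2.26) = 19.234 °C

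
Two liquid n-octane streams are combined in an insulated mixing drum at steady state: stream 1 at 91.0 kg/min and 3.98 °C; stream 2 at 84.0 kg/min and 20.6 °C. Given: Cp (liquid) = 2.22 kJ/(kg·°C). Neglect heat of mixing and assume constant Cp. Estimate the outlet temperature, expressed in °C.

T_out = 12.0 °C

No heat crosses the boundary, so H_out = H_in.
Σ ṁᵢCp,ᵢTᵢ = 91.0×2.22×3.98 + 84.0×2.22×20.6 = 4645.5
Σ ṁᵢCp,ᵢ = 91.0×2.22 + 84.0×2.22 = 388.5
T_out = 4645.5 / 388.5 = 11.958 °C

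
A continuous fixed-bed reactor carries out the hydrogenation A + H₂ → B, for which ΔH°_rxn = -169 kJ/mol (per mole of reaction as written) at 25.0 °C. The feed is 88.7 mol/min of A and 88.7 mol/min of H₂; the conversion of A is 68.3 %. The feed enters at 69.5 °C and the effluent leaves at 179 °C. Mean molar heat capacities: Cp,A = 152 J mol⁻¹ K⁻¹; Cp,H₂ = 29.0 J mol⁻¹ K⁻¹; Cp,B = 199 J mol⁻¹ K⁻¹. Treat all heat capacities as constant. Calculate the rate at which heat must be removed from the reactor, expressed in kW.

Extent of reaction ξ = 0.683 × 88.7 = 60.582 mol/min
Reaction term: ξ·ΔH°_rxn = 60.582 × -169 = -10238 kJ/min
Sensible, feed 69.5→25 °C: -714.43 kJ/min
Outlet flows (mol/min): A 28.118, H₂ 28.118, B 60.582
Sensible, products 25→179 °C: 2640.4 kJ/min
Q = ΔH = -8312.5 kJ/min = -138.54 kW
Heat removed = 138.54 kW

Q_out = 139 kW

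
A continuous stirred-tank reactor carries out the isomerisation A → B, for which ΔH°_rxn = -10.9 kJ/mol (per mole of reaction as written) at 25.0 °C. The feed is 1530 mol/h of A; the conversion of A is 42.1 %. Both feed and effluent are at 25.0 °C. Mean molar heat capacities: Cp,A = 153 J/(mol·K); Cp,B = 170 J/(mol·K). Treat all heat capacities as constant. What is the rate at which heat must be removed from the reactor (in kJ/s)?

Extent of reaction ξ = 0.421 × 1530 = 644.13 mol/h
Reaction term: ξ·ΔH°_rxn = 644.13 × -10.9 = -7021 kJ/h
Q = ΔH = -7021 kJ/h = -1.9503 kW
Heat removed = 1.9503 kJ/s

Q_out = 1.95 kJ/s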